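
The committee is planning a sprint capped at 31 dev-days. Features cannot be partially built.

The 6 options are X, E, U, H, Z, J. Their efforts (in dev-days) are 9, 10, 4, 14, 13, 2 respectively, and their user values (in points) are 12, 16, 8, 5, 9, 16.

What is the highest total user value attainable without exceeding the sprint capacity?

52

Take X, E, U, and J: effort 9 + 10 + 4 + 2 = 25 ≤ 31, user value 12 + 16 + 8 + 16 = 52.
No other feasible combination does better.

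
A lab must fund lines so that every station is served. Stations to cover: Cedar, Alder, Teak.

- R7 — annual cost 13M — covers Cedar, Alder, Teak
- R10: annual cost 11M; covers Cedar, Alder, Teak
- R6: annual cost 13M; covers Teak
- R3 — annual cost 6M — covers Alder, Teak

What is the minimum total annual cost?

11

The greedy cost-per-new-station heuristic would pick R3 and R10 for 17, but a cheaper cover exists.
R10 alone covers Cedar, Alder, Teak — every station.
Total annual cost: 11.
No cover costs less than 11.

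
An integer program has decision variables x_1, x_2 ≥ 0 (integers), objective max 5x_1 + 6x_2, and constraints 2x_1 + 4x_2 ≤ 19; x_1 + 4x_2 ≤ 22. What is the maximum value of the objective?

The continuous relaxation peaks at (9.5, 0) with value 47.50; rounding to a feasible lattice point costs some objective.
(x_1,x_2)=(9,0): 2·9+4·0=18≤19, 1·9+4·0=9≤22, objective 45.
(x_1,x_2)=(8,0): 2·8+4·0=16≤19, 1·8+4·0=8≤22, objective 40.
No feasible integer point exceeds 45.

45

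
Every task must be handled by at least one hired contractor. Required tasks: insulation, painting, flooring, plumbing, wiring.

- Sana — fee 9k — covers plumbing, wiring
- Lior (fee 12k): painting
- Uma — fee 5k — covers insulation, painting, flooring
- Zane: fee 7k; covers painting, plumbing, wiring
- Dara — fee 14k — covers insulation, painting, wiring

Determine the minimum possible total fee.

Choose Uma and Zane: together they cover insulation, painting, flooring, plumbing, wiring — every task.
Total fee: 5 + 7 = 12.
No cover costs less than 12.

12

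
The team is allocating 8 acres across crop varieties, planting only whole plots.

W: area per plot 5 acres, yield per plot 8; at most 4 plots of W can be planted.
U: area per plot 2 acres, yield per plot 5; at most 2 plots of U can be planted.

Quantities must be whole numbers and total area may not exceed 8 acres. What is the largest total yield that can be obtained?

13

1×W and 1×U: area 7 ≤ 8, yield 1·8 + 1·5 = 13.
2×U: area 4 ≤ 8, yield 2·5 = 10.
Best is 13.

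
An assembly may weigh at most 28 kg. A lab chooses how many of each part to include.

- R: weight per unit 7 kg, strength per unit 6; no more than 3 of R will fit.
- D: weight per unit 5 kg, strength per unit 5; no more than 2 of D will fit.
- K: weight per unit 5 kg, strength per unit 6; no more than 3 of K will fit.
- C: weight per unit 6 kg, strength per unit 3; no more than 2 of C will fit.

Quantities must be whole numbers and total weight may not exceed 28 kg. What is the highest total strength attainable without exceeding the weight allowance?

29

This is a bounded integer knapsack.
K has the best ratio (6/5); taking only K gives at most 3×6 = 18 (stopped by the supply cap of 3).
Mixing does better — 1×R, 1×D, and 3×K: weight 27 ≤ 28, strength 1·6 + 1·5 + 3·6 = 29.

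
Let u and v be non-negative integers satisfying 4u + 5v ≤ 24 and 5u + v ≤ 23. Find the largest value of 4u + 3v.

(u,v)=(4,1): 4·4+5·1=21≤24, 5·4+1·1=21≤23, objective 19.
(u,v)=(3,2): 4·3+5·2=22≤24, 5·3+1·2=17≤23, objective 18.
(u,v)=(4,0): 4·4+5·0=16≤24, 5·4+1·0=20≤23, objective 16.
(u,v)=(3,1): 4·3+5·1=17≤24, 5·3+1·1=16≤23, objective 15.
The best lattice point is (4,1), giving 19.

19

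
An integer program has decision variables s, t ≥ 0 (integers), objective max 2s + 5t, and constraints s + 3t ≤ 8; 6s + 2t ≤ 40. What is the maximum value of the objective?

15

Relaxing integrality, the LP optimum is 15.50 at (s,t) = (6.5, 0.5), which is not an integer point.
(s,t)=(5,1): 1·5+3·1=8≤8, 6·5+2·1=32≤40, objective 15.
(s,t)=(4,1): 1·4+3·1=7≤8, 6·4+2·1=26≤40, objective 13.
(s,t)=(6,0): 1·6+3·0=6≤8, 6·6+2·0=36≤40, objective 12.
(s,t)=(5,0): 1·5+3·0=5≤8, 6·5+2·0=30≤40, objective 10.
The best lattice point is (5,1), giving 15.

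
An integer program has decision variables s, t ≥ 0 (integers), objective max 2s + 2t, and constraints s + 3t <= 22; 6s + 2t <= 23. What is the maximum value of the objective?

16

The continuous relaxation peaks at (1.56, 6.81) with value 16.75; rounding to a feasible lattice point costs some objective.
(s,t)=(1,7): 1·1+3·7=22≤22, 6·1+2·7=20≤23, objective 16.
(s,t)=(0,7): 1·0+3·7=21≤22, 6·0+2·7=14≤23, objective 14.
(s,t)=(1,6): 1·1+3·6=19≤22, 6·1+2·6=18≤23, objective 14.
Maximum is 16 at (s,t)=(1,7).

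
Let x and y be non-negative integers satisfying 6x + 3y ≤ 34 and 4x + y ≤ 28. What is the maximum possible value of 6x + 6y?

66

(x,y)=(0,11) is feasible, giving 66.
(x,y)=(0,10) is feasible, giving 60.
No feasible integer point exceeds 66.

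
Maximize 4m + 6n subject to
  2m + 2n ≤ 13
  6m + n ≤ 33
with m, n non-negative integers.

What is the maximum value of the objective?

36

The continuous relaxation peaks at (0, 6.5) with value 39.00; rounding to a feasible lattice point costs some objective.
(m,n)=(0,6): 2·0+2·6=12≤13, 6·0+1·6=6≤33, objective 36.
(m,n)=(1,5): 2·1+2·5=12≤13, 6·1+1·5=11≤33, objective 34.
Maximum is 36 at (m,n)=(0,6).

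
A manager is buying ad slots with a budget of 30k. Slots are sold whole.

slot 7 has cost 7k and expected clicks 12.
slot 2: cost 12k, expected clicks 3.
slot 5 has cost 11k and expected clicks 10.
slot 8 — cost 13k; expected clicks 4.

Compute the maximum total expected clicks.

25

Take slot 7, slot 2, and slot 5: cost 7 + 12 + 11 = 30 ≤ 30, expected clicks 12 + 3 + 10 = 25.
No other feasible combination does better.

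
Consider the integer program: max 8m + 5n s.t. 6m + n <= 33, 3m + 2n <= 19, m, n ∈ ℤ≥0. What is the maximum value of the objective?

Relaxing integrality, the LP optimum is 50.11 at (m,n) = (5.22, 1.67), which is not an integer point.
(m,n)=(5,2): 6·5+1·2=32≤33, 3·5+2·2=19≤19, objective 50.
(m,n)=(4,3): 6·4+1·3=27≤33, 3·4+2·3=18≤19, objective 47.
(m,n)=(5,1): 6·5+1·1=31≤33, 3·5+2·1=17≤19, objective 45.
Maximum is 50 at (m,n)=(5,2).

50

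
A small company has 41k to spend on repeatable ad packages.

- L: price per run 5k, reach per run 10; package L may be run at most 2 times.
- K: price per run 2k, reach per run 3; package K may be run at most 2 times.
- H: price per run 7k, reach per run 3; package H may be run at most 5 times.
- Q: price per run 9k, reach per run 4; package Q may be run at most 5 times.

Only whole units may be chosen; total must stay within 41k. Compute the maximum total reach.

This is a bounded integer knapsack.
L has the best ratio (10/5); taking only L gives at most 2×10 = 20 (stopped by the supply cap of 2).
Mixing does better — 2×L, 2×K, and 3×Q: price 41 ≤ 41, reach 2·10 + 2·3 + 3·4 = 38.

38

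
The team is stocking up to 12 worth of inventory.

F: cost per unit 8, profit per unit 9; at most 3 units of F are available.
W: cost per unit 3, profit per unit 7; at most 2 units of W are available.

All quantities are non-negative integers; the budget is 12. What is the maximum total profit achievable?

16

W has the best ratio (7/3); taking only W gives at most 2×7 = 14 (stopped by the supply cap of 2).
Mixing does better — 1×F and 1×W: cost 11 ≤ 12, profit 1·9 + 1·7 = 16.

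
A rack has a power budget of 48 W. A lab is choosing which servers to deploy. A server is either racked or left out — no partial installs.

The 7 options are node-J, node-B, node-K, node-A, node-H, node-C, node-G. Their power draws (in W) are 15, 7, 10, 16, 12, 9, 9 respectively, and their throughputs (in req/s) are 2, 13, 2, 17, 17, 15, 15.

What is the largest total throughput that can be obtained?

node-A + node-H + node-C + node-G: power draw 16 + 12 + 9 + 9 = 46 ≤ 48, throughput 17 + 17 + 15 + 15 = 64.
node-B + node-A + node-H + node-G: power draw 7 + 16 + 12 + 9 = 44 ≤ 48, throughput 13 + 17 + 17 + 15 = 62.
node-B + node-A + node-H + node-C: power draw 7 + 16 + 12 + 9 = 44 ≤ 48, throughput 13 + 17 + 17 + 15 = 62.
Best is node-A, node-H, node-C, and node-G with total throughput 64.

64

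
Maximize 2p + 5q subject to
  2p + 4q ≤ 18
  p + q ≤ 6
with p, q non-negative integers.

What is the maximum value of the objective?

22

The continuous relaxation peaks at (0, 4.5) with value 22.50; rounding to a feasible lattice point costs some objective.
(p,q)=(1,4): 2·1+4·4=18≤18, 1·1+1·4=5≤6, objective 22.
(p,q)=(0,4): 2·0+4·4=16≤18, 1·0+1·4=4≤6, objective 20.
(p,q)=(2,3): 2·2+4·3=16≤18, 1·2+1·3=5≤6, objective 19.
(p,q)=(1,3): 2·1+4·3=14≤18, 1·1+1·3=4≤6, objective 17.
The best lattice point is (1,4), giving 22.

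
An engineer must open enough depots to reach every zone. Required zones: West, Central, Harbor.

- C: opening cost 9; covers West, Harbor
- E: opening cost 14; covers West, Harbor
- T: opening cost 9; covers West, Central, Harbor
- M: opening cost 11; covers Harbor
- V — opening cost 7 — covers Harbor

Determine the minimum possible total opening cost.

9

T alone covers West, Central, Harbor — every zone.
Total opening cost: 9.
No cover costs less than 9.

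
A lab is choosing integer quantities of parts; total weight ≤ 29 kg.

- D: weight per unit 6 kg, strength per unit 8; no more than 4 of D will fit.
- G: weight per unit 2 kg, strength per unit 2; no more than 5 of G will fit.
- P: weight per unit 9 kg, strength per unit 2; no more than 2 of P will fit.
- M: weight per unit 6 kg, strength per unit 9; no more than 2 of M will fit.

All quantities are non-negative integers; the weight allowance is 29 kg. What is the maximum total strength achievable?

M has the best ratio (9/6); taking only M gives at most 2×9 = 18 (stopped by the supply cap of 2).
Mixing does better — 2×D, 2×G, and 2×M: weight 28 ≤ 29, strength 2·8 + 2·2 + 2·9 = 38.

38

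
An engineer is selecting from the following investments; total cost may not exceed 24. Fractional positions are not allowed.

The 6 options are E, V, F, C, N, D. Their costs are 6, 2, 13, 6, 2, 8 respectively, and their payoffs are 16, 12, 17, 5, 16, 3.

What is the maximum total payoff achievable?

Take E, V, F, and N: cost 6 + 2 + 13 + 2 = 23 ≤ 24, payoff 16 + 12 + 17 + 16 = 61.
No other feasible combination does better.

61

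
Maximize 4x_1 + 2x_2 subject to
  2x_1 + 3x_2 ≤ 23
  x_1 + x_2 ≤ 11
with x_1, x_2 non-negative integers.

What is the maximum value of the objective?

(x_1,x_2)=(11,0): 2·11+3·0=22≤23, 1·11+1·0=11≤11, objective 44.
(x_1,x_2)=(10,1): 2·10+3·1=23≤23, 1·10+1·1=11≤11, objective 42.
(x_1,x_2)=(10,0): 2·10+3·0=20≤23, 1·10+1·0=10≤11, objective 40.
No feasible integer point exceeds 44.

44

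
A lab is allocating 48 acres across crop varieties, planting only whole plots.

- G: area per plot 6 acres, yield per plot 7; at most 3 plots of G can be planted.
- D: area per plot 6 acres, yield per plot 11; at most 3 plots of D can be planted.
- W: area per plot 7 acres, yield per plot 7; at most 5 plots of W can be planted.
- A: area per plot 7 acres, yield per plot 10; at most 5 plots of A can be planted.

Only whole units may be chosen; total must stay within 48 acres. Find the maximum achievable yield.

D has the best ratio (11/6); taking only D gives at most 3×11 = 33 (stopped by the supply cap of 3).
Mixing does better — 3×D and 4×A: area 46 ≤ 48, yield 3·11 + 4·10 = 73.

73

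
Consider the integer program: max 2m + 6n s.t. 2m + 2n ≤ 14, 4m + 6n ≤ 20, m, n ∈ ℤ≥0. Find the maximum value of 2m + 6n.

The continuous relaxation peaks at (0, 3.33) with value 20.00; rounding to a feasible lattice point costs some objective.
(m,n)=(0,3): 2·0+2·3=6≤14, 4·0+6·3=18≤20, objective 18.
(m,n)=(1,2): 2·1+2·2=6≤14, 4·1+6·2=16≤20, objective 14.
(m,n)=(0,2): 2·0+2·2=4≤14, 4·0+6·2=12≤20, objective 12.
The best lattice point is (0,3), giving 18.

18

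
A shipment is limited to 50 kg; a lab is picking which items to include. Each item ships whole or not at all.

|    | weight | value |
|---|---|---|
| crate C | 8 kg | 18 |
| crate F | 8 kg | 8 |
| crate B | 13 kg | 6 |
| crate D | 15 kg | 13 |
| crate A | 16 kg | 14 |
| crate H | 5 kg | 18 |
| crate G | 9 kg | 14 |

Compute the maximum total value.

72

Allowing fractional choices, the relaxed optimum would be about 75.5, but items are indivisible.
crate C + crate F + crate A + crate H + crate G: weight 8 + 8 + 16 + 5 + 9 = 46 ≤ 50, value 18 + 8 + 14 + 18 + 14 = 72.
crate C + crate F + crate D + crate H + crate G: weight 8 + 8 + 15 + 5 + 9 = 45 ≤ 50, value 18 + 8 + 13 + 18 + 14 = 71.
crate C + crate B + crate D + crate H + crate G: weight 8 + 13 + 15 + 5 + 9 = 50 ≤ 50, value 18 + 6 + 13 + 18 + 14 = 69.
Best is crate C, crate F, crate A, crate H, and crate G with total value 72.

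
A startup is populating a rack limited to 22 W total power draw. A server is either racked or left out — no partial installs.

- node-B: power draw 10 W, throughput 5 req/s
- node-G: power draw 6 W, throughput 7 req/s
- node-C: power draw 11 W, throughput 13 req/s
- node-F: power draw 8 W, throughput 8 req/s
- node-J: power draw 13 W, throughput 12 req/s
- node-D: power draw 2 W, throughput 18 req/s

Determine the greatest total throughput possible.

39

Allowing fractional choices, the relaxed optimum would be about 41.0, but servers are indivisible.
node-G + node-J + node-D: power draw 6 + 13 + 2 = 21 ≤ 22, throughput 7 + 12 + 18 = 37.
node-C + node-F + node-D: power draw 11 + 8 + 2 = 21 ≤ 22, throughput 13 + 8 + 18 = 39.
node-G + node-C + node-D: power draw 6 + 11 + 2 = 19 ≤ 22, throughput 7 + 13 + 18 = 38.
Best is node-C, node-F, and node-D with total throughput 39.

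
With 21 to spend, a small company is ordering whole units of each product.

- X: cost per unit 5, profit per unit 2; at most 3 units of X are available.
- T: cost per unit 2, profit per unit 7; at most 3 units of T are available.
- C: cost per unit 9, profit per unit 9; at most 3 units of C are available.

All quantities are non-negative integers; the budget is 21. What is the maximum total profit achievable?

32

T has the best ratio (7/2); taking only T gives at most 3×7 = 21 (stopped by the supply cap of 3).
Mixing does better — 1×X, 3×T, and 1×C: cost 20 ≤ 21, profit 1·2 + 3·7 + 1·9 = 32.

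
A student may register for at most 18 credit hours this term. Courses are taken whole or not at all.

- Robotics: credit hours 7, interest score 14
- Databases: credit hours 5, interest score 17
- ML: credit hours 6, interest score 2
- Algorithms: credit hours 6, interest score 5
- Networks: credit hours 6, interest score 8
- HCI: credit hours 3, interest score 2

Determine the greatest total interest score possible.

Robotics + Databases + Algorithms: credit hours 7 + 5 + 6 = 18 ≤ 18, interest score 14 + 17 + 5 = 36.
Robotics + Databases + HCI: credit hours 7 + 5 + 3 = 15 ≤ 18, interest score 14 + 17 + 2 = 33.
Robotics + Databases + Networks: credit hours 7 + 5 + 6 = 18 ≤ 18, interest score 14 + 17 + 8 = 39.
Best is Robotics, Databases, and Networks with total interest score 39.

39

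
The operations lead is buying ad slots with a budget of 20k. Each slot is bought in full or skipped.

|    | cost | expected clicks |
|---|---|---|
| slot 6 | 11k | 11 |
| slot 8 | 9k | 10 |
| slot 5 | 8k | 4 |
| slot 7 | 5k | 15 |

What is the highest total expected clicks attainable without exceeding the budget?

Take slot 6 and slot 7: cost 11 + 5 = 16 ≤ 20, expected clicks 11 + 15 = 26.
No other feasible combination does better.

26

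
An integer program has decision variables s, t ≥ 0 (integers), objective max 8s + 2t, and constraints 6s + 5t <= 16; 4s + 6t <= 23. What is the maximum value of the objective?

16

(s,t)=(2,0): 6·2+5·0=12≤16, 4·2+6·0=8≤23, objective 16.
(s,t)=(1,1): 6·1+5·1=11≤16, 4·1+6·1=10≤23, objective 10.
(s,t)=(1,0): 6·1+5·0=6≤16, 4·1+6·0=4≤23, objective 8.
No feasible integer point exceeds 16.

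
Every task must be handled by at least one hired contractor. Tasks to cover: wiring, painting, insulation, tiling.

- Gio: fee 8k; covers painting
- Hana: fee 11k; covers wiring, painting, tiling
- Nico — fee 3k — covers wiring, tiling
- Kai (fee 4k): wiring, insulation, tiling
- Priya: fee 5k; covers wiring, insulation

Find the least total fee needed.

This is an integer covering problem.
Choose Gio and Kai: together they cover wiring, painting, insulation, tiling — every task.
Total fee: 8 + 4 = 12.

12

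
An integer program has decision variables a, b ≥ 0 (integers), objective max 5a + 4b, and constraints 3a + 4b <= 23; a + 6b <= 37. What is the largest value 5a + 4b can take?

35

(a,b)=(7,0) is feasible, giving 35.
(a,b)=(6,1) is feasible, giving 34.
(a,b)=(6,0) is feasible, giving 30.
No feasible integer point exceeds 35.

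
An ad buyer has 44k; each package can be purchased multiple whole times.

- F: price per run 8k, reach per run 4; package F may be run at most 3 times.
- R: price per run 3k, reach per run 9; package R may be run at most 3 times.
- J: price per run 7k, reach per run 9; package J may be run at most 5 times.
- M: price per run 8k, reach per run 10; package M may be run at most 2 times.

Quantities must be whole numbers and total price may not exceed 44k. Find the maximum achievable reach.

72

Take 3×R and 5×J: price 44 ≤ 44, reach 3·9 + 5·9 = 72.
R has the best ratio (9/3) and is taken to its limit of 3; remaining capacity is filled optimally with the others.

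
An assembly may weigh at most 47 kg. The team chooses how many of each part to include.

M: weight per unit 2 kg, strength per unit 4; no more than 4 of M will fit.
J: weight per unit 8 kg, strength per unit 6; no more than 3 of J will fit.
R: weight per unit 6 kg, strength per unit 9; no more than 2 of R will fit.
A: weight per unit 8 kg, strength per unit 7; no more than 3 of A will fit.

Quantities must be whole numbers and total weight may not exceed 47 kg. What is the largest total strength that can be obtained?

This is a bounded integer knapsack.
M has the best ratio (4/2); taking only M gives at most 4×4 = 16 (stopped by the supply cap of 4).
Mixing does better — 4×M, 2×R, and 3×A: weight 44 ≤ 47, strength 4·4 + 2·9 + 3·7 = 55.

55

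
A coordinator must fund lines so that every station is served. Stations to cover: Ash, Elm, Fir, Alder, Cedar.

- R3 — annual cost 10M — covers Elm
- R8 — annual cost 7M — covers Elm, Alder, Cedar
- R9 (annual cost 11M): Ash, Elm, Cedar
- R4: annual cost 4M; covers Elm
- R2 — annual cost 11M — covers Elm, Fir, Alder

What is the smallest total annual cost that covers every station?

22

The greedy cost-per-new-station heuristic would pick R8, R9, and R2 for 29, but a cheaper cover exists.
Choose R9 and R2: together they cover Ash, Elm, Fir, Alder, Cedar — every station.
Total annual cost: 11 + 11 = 22.
No cover costs less than 22.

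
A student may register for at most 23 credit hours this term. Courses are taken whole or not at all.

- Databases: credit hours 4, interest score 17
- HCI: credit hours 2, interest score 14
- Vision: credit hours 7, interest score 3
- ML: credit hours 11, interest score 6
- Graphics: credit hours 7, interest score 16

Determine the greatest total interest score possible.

Allowing fractional choices, the relaxed optimum would be about 52.5, but courses are indivisible.
Databases + HCI + Graphics: credit hours 4 + 2 + 7 = 13 ≤ 23, interest score 17 + 14 + 16 = 47.
Databases + HCI + Vision + Graphics: credit hours 4 + 2 + 7 + 7 = 20 ≤ 23, interest score 17 + 14 + 3 + 16 = 50.
Best is Databases, HCI, Vision, and Graphics with total interest score 50.

50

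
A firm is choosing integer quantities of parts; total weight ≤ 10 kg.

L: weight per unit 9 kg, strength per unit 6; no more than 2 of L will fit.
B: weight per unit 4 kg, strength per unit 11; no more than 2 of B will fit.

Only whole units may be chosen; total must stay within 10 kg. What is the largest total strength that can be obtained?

B has the best ratio (11/4); taking only B gives at most 2×11 = 22 (stopped by the weight limit).
Optimal: 2×B: weight 8 ≤ 10, strength 2·11 = 22.

22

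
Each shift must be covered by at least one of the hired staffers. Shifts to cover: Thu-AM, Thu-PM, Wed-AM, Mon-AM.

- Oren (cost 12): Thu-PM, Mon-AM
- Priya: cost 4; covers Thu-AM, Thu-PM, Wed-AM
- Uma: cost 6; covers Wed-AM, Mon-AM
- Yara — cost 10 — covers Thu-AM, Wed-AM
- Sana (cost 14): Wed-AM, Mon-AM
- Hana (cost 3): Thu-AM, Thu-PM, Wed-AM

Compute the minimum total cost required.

Choose Uma and Hana: together they cover Thu-AM, Thu-PM, Wed-AM, Mon-AM — every shift.
Total cost: 6 + 3 = 9.
No cover costs less than 9.

9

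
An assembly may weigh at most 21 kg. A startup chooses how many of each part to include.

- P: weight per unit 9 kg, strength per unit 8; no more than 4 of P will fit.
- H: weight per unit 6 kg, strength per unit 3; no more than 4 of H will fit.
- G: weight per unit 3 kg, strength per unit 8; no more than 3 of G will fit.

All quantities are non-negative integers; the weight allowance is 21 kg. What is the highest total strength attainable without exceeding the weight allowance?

32

This is a bounded integer knapsack.
G has the best ratio (8/3); taking only G gives at most 3×8 = 24 (stopped by the supply cap of 3).
Mixing does better — 1×P and 3×G: weight 18 ≤ 21, strength 1·8 + 3·8 = 32.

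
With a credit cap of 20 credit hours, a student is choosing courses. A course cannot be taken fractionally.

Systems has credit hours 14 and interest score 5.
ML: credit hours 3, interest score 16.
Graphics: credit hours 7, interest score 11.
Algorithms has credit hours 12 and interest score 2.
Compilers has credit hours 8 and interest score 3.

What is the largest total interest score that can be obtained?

Take ML, Graphics, and Compilers: credit hours 3 + 7 + 8 = 18 ≤ 20, interest score 16 + 11 + 3 = 30.
No other feasible combination does better.

30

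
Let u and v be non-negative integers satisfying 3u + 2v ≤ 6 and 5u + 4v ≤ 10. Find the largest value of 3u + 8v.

Relaxing integrality, the LP optimum is 20.00 at (u,v) = (0, 2.5), which is not an integer point.
(u,v)=(0,2): 3·0+2·2=4≤6, 5·0+4·2=8≤10, objective 16.
(u,v)=(1,1): 3·1+2·1=5≤6, 5·1+4·1=9≤10, objective 11.
(u,v)=(0,1): 3·0+2·1=2≤6, 5·0+4·1=4≤10, objective 8.
No feasible integer point exceeds 16.

16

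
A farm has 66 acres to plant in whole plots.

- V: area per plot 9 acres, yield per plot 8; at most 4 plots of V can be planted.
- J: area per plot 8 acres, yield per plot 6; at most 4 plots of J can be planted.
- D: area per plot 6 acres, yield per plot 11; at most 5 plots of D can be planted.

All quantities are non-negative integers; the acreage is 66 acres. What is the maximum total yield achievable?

87

This is a bounded integer knapsack.
D has the best ratio (11/6); taking only D gives at most 5×11 = 55 (stopped by the supply cap of 5).
Mixing does better — 4×V and 5×D: area 66 ≤ 66, yield 4·8 + 5·11 = 87.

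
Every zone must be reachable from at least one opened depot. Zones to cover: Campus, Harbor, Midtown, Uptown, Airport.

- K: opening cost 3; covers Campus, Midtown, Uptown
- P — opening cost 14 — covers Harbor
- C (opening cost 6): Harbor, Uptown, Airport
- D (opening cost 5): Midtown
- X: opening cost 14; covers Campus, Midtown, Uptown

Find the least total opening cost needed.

Choose K and C: together they cover Campus, Harbor, Midtown, Uptown, Airport — every zone.
Total opening cost: 3 + 6 = 9.

9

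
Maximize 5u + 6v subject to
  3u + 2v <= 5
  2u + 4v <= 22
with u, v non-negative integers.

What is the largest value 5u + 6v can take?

12

(u,v)=(0,2) is feasible, giving 12.
(u,v)=(1,1) is feasible, giving 11.
The best lattice point is (0,2), giving 12.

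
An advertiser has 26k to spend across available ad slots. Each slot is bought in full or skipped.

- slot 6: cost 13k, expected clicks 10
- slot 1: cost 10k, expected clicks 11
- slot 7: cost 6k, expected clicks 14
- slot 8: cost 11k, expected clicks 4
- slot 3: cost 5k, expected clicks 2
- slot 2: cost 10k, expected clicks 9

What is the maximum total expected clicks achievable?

34

This is a 0-1 knapsack instance.
slot 1 + slot 7 + slot 3: cost 10 + 6 + 5 = 21 ≤ 26, expected clicks 11 + 14 + 2 = 27.
slot 6 + slot 7 + slot 3: cost 13 + 6 + 5 = 24 ≤ 26, expected clicks 10 + 14 + 2 = 26.
slot 1 + slot 7 + slot 2: cost 10 + 6 + 10 = 26 ≤ 26, expected clicks 11 + 14 + 9 = 34.
Best is slot 1, slot 7, and slot 2 with total expected clicks 34.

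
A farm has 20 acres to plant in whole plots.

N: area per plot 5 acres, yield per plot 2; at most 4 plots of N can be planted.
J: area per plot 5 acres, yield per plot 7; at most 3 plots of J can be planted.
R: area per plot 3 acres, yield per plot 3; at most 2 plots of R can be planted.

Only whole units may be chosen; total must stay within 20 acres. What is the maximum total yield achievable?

24

J has the best ratio (7/5); taking only J gives at most 3×7 = 21 (stopped by the supply cap of 3).
Mixing does better — 3×J and 1×R: area 18 ≤ 20, yield 3·7 + 1·3 = 24.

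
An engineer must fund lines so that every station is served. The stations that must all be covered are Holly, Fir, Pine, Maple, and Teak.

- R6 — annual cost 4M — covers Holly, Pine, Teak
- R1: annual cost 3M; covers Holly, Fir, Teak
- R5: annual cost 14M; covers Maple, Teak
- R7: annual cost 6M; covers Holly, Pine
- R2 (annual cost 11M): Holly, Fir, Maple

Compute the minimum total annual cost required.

15

The greedy cost-per-new-station heuristic would pick R1, R6, and R2 for 18, but a cheaper cover exists.
Choose R6 and R2: together they cover Holly, Fir, Pine, Maple, Teak — every station.
Total annual cost: 4 + 11 = 15.
No cover costs less than 15.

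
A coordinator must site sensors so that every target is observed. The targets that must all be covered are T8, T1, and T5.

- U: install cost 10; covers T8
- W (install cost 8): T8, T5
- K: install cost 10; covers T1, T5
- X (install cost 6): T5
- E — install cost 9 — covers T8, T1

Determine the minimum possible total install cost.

Choose X and E: together they cover T8, T1, T5 — every target.
Total install cost: 6 + 9 = 15.

15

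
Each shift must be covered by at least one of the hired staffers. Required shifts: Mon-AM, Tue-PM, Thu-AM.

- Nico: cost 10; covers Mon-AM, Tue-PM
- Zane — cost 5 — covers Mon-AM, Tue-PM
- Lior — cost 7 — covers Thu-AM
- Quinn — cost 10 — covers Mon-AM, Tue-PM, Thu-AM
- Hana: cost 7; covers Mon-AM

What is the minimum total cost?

This is an integer covering problem.
The greedy cost-per-new-shift heuristic would pick Zane and Lior for 12, but a cheaper cover exists.
Quinn alone covers Mon-AM, Tue-PM, Thu-AM — every shift.
Total cost: 10.
No cover costs less than 10.

10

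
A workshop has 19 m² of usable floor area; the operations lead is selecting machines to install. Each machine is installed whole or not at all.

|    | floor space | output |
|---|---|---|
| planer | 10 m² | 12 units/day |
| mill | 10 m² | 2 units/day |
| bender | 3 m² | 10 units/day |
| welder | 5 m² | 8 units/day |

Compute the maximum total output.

30

Allowing fractional choices, the relaxed optimum would be about 30.2, but machines are indivisible.
planer + bender: floor space 10 + 3 = 13 ≤ 19, output 12 + 10 = 22.
planer + bender + welder: floor space 10 + 3 + 5 = 18 ≤ 19, output 12 + 10 + 8 = 30.
Best is planer, bender, and welder with total output 30.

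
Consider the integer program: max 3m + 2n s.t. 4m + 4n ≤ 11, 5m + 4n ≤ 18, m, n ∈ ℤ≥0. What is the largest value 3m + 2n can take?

The continuous relaxation peaks at (2.75, 0) with value 8.25; rounding to a feasible lattice point costs some objective.
(m,n)=(2,0): 4·2+4·0=8≤11, 5·2+4·0=10≤18, objective 6.
(m,n)=(1,1): 4·1+4·1=8≤11, 5·1+4·1=9≤18, objective 5.
Maximum is 6 at (m,n)=(2,0).

6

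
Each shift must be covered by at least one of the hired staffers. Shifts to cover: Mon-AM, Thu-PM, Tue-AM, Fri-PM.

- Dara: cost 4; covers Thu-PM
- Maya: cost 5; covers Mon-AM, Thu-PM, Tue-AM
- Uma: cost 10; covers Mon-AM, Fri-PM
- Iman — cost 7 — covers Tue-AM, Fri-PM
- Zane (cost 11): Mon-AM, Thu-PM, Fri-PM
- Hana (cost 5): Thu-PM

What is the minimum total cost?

12

Choose Maya and Iman: together they cover Mon-AM, Thu-PM, Tue-AM, Fri-PM — every shift.
Total cost: 5 + 7 = 12.
No cover costs less than 12.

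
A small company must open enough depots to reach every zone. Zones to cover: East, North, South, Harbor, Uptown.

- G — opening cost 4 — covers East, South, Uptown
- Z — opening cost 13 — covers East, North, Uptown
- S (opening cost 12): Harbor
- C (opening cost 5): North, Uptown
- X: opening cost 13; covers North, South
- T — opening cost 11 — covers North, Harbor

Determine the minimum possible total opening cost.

15

This is a weighted set-cover instance.
The greedy cost-per-new-zone heuristic would pick G, C, and T for 20, but a cheaper cover exists.
Choose G and T: together they cover East, North, South, Harbor, Uptown — every zone.
Total opening cost: 4 + 11 = 15.
No cover costs less than 15.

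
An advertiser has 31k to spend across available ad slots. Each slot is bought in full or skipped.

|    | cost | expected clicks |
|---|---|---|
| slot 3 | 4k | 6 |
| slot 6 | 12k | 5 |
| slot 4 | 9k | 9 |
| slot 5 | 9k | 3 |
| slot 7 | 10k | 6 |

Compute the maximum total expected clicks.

slot 3 + slot 4 + slot 7: cost 4 + 9 + 10 = 23 ≤ 31, expected clicks 6 + 9 + 6 = 21.
slot 6 + slot 4 + slot 7: cost 12 + 9 + 10 = 31 ≤ 31, expected clicks 5 + 9 + 6 = 20.
slot 3 + slot 6 + slot 4: cost 4 + 12 + 9 = 25 ≤ 31, expected clicks 6 + 5 + 9 = 20.
Best is slot 3, slot 4, and slot 7 with total expected clicks 21.

21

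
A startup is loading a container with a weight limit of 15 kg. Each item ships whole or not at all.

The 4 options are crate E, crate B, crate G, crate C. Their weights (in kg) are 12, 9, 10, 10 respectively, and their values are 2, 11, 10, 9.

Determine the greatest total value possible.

11

Treat it as a binary knapsack problem.
Take crate B: weight 9 ≤ 15, value 11.
No other feasible combination does better.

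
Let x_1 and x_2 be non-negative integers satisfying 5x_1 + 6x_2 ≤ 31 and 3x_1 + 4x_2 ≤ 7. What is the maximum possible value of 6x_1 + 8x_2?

(x_1,x_2)=(1,1): 5·1+6·1=11≤31, 3·1+4·1=7≤7, objective 14.
(x_1,x_2)=(2,0): 5·2+6·0=10≤31, 3·2+4·0=6≤7, objective 12.
(x_1,x_2)=(0,1): 5·0+6·1=6≤31, 3·0+4·1=4≤7, objective 8.
No feasible integer point exceeds 14.

14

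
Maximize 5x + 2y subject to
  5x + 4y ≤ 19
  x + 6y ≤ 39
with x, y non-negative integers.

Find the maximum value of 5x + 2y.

Relaxing integrality, the LP optimum is 19.00 at (x,y) = (3.8, 0), which is not an integer point.
(x,y)=(3,1): 5·3+4·1=19≤19, 1·3+6·1=9≤39, objective 17.
(x,y)=(3,0): 5·3+4·0=15≤19, 1·3+6·0=3≤39, objective 15.
(x,y)=(2,2): 5·2+4·2=18≤19, 1·2+6·2=14≤39, objective 14.
The best lattice point is (3,1), giving 17.

17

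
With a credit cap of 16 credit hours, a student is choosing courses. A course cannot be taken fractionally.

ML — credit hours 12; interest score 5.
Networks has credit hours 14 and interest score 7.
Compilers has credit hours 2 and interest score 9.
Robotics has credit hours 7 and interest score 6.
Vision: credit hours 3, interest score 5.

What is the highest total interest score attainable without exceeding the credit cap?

20

This is an integer program with binary decision variables.
Allowing fractional choices, the relaxed optimum would be about 22.0, but courses are indivisible.
Compilers + Robotics + Vision: credit hours 2 + 7 + 3 = 12 ≤ 16, interest score 9 + 6 + 5 = 20.
Networks + Compilers: credit hours 14 + 2 = 16 ≤ 16, interest score 7 + 9 = 16.
Best is Compilers, Robotics, and Vision with total interest score 20.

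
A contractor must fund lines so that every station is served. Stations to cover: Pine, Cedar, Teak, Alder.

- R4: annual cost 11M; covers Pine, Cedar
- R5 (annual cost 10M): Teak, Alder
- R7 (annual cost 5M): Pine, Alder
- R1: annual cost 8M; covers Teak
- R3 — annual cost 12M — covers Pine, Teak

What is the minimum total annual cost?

21

The greedy cost-per-new-station heuristic would pick R7, R1, and R4 for 24, but a cheaper cover exists.
Choose R4 and R5: together they cover Pine, Cedar, Teak, Alder — every station.
Total annual cost: 11 + 10 = 21.
No cover costs less than 21.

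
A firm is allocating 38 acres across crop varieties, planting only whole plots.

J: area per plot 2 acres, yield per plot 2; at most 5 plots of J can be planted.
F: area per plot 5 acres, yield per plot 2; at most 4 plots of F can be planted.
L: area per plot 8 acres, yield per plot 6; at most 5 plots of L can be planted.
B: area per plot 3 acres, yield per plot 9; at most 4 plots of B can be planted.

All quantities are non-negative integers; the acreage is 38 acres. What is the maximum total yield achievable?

58

This is a bounded integer knapsack.
1×J, 3×L, and 4×B: area 38 ≤ 38, yield 1·2 + 3·6 + 4·9 = 56.
5×J, 2×L, and 4×B: area 38 ≤ 38, yield 5·2 + 2·6 + 4·9 = 58.
Best is 58.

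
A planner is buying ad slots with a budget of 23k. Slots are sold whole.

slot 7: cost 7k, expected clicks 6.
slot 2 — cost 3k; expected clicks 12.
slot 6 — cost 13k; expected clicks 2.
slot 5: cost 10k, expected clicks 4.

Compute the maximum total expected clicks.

slot 7 + slot 2 + slot 6: cost 7 + 3 + 13 = 23 ≤ 23, expected clicks 6 + 12 + 2 = 20.
slot 7 + slot 2: cost 7 + 3 = 10 ≤ 23, expected clicks 6 + 12 = 18.
slot 7 + slot 2 + slot 5: cost 7 + 3 + 10 = 20 ≤ 23, expected clicks 6 + 12 + 4 = 22.
Best is slot 7, slot 2, and slot 5 with total expected clicks 22.

22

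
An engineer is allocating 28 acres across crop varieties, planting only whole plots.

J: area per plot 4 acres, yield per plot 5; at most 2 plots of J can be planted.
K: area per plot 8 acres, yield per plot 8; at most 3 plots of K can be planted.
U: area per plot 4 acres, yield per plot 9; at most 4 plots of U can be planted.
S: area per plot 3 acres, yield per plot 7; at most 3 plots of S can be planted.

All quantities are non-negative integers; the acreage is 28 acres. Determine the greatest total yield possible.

S has the best ratio (7/3); taking only S gives at most 3×7 = 21 (stopped by the supply cap of 3).
Mixing does better — 4×U and 3×S: area 25 ≤ 28, yield 4·9 + 3·7 = 57.

57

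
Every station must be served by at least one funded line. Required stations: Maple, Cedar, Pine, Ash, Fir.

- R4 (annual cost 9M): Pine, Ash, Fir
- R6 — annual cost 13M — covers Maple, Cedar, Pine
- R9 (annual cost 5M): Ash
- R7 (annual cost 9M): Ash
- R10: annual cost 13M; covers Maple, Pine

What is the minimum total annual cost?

Choose R4 and R6: together they cover Maple, Cedar, Pine, Ash, Fir — every station.
Total annual cost: 9 + 13 = 22.
No cover costs less than 22.

22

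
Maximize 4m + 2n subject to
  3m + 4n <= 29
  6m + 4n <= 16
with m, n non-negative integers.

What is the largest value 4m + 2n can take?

(m,n)=(2,1) is feasible, giving 10.
(m,n)=(1,2) is feasible, giving 8.
(m,n)=(2,0) is feasible, giving 8.
No feasible integer point exceeds 10.

10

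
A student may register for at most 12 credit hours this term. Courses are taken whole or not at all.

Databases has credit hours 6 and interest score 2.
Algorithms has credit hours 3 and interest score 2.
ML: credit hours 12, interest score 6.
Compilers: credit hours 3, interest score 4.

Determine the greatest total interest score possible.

Allowing fractional choices, the relaxed optimum would be about 9.0, but courses are indivisible.
Databases + Algorithms + Compilers: credit hours 6 + 3 + 3 = 12 ≤ 12, interest score 2 + 2 + 4 = 8.
Algorithms + Compilers: credit hours 3 + 3 = 6 ≤ 12, interest score 2 + 4 = 6.
Databases + Compilers: credit hours 6 + 3 = 9 ≤ 12, interest score 2 + 4 = 6.
Best is Databases, Algorithms, and Compilers with total interest score 8.

8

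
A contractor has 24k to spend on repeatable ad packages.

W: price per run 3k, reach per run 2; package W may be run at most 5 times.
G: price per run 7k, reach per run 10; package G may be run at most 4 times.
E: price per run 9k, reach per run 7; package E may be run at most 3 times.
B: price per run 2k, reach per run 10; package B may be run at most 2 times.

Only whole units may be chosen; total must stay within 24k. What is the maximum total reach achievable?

This is a bounded integer knapsack.
B has the best ratio (10/2); taking only B gives at most 2×10 = 20 (stopped by the supply cap of 2).
Mixing does better — 2×W, 2×G, and 2×B: price 24 ≤ 24, reach 2·2 + 2·10 + 2·10 = 44.

44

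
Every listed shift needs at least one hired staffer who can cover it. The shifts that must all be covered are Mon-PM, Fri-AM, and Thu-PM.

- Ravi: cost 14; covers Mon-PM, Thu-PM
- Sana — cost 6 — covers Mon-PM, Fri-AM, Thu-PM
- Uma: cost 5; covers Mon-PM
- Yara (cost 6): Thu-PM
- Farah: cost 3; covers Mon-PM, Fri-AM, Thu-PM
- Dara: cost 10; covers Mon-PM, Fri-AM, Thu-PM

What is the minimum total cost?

This is an integer covering problem.
Farah alone covers Mon-PM, Fri-AM, Thu-PM — every shift.
Total cost: 3.

3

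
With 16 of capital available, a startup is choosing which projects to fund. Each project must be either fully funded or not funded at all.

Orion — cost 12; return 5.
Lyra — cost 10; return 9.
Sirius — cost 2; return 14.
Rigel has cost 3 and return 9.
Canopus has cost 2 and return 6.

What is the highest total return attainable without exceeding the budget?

Allowing fractional choices, the relaxed optimum would be about 37.1, but projects are indivisible.
Sirius + Rigel + Canopus: cost 2 + 3 + 2 = 7 ≤ 16, return 14 + 9 + 6 = 29.
Lyra + Sirius + Rigel: cost 10 + 2 + 3 = 15 ≤ 16, return 9 + 14 + 9 = 32.
Best is Lyra, Sirius, and Rigel with total return 32.

32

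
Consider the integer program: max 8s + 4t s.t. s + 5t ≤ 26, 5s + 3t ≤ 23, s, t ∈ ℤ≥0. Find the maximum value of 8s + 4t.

36

(s,t)=(4,1) is feasible, giving 36.
(s,t)=(4,0) is feasible, giving 32.
No feasible integer point exceeds 36.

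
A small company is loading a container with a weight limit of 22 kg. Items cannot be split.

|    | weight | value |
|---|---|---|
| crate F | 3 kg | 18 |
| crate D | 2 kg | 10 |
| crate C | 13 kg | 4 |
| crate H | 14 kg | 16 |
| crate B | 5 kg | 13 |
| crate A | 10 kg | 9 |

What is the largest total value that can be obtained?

Treat it as a binary knapsack problem.
crate F + crate H + crate B: weight 3 + 14 + 5 = 22 ≤ 22, value 18 + 16 + 13 = 47.
crate F + crate D + crate B + crate A: weight 3 + 2 + 5 + 10 = 20 ≤ 22, value 18 + 10 + 13 + 9 = 50.
crate F + crate D + crate H: weight 3 + 2 + 14 = 19 ≤ 22, value 18 + 10 + 16 = 44.
Best is crate F, crate D, crate B, and crate A with total value 50.

50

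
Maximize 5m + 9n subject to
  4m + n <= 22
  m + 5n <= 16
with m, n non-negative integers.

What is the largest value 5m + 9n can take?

43

(m,n)=(5,2) is feasible, giving 43.
(m,n)=(4,2) is feasible, giving 38.
Maximum is 43 at (m,n)=(5,2).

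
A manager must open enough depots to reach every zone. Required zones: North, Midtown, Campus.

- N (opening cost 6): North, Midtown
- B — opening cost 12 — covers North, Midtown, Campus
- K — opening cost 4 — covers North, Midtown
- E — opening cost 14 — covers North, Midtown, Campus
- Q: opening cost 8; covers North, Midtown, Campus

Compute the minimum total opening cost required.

8

The greedy cost-per-new-zone heuristic would pick K and Q for 12, but a cheaper cover exists.
Q alone covers North, Midtown, Campus — every zone.
Total opening cost: 8.
No cover costs less than 8.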